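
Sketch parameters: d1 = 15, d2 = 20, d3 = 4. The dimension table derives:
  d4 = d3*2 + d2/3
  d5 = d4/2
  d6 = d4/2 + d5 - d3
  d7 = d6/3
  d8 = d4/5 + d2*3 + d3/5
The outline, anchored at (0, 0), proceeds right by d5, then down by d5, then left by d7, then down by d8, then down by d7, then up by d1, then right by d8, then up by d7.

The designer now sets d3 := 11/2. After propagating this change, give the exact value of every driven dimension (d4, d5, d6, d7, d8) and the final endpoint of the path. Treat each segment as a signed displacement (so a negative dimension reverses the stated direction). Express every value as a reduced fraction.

d4 = 53/3
d5 = 53/6
d6 = 73/6
d7 = 73/18
d8 = 1939/30
endpoint = (6247/90, -877/15)

Apply edit: d3 := 11/2
  d4 = d3*2 + d2/3 = 53/3
  d5 = d4/2 = 53/6
  d6 = d4/2 + d5 - d3 = 73/6
  d7 = d6/3 = 73/18
  d8 = d4/5 + d2*3 + d3/5 = 1939/30
Walk from origin (0, 0):
  seg 1: right by d5 = 53/6 → (53/6, 0)
  seg 2: down by d5 = 53/6 → (53/6, -53/6)
  seg 3: left by d7 = 73/18 → (43/9, -53/6)
  seg 4: down by d8 = 1939/30 → (43/9, -1102/15)
  seg 5: down by d7 = 73/18 → (43/9, -6977/90)
  seg 6: up by d1 = 15 → (43/9, -5627/90)
  seg 7: right by d8 = 1939/30 → (6247/90, -5627/90)
  seg 8: up by d7 = 73/18 → (6247/90, -877/15)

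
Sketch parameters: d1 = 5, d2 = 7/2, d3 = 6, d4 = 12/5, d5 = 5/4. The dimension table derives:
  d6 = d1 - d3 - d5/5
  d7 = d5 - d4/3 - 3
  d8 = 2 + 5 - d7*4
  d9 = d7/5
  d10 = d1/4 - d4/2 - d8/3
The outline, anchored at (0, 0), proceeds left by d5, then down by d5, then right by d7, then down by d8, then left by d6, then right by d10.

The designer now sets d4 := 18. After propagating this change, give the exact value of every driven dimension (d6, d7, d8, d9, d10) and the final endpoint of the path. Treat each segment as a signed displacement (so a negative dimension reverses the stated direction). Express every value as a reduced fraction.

Apply edit: d4 := 18
  d6 = d1 - d3 - d5/5 = -5/4
  d7 = d5 - d4/3 - 3 = -31/4
  d8 = 2 + 5 - d7*4 = 38
  d9 = d7/5 = -31/20
  d10 = d1/4 - d4/2 - d8/3 = -245/12
Walk from origin (0, 0):
  seg 1: left by d5 = 5/4 → (-5/4, 0)
  seg 2: down by d5 = 5/4 → (-5/4, -5/4)
  seg 3: right by d7 = -31/4 → (-9, -5/4)
  seg 4: down by d8 = 38 → (-9, -157/4)
  seg 5: left by d6 = -5/4 → (-31/4, -157/4)
  seg 6: right by d10 = -245/12 → (-169/6, -157/4)

d6 = -5/4
d7 = -31/4
d8 = 38
d9 = -31/20
d10 = -245/12
endpoint = (-169/6, -157/4)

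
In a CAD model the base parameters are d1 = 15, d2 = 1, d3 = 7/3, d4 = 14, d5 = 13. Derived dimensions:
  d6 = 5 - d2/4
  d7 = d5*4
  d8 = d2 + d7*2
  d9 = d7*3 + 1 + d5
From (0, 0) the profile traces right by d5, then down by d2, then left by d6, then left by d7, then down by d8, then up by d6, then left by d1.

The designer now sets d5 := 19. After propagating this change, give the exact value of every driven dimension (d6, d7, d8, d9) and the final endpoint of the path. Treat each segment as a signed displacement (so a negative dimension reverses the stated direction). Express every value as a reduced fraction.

d6 = 19/4
d7 = 76
d8 = 153
d9 = 248
endpoint = (-307/4, -597/4)

Apply edit: d5 := 19
  d6 = 5 - d2/4 = 19/4
  d7 = d5*4 = 76
  d8 = d2 + d7*2 = 153
  d9 = d7*3 + 1 + d5 = 248
Walk from origin (0, 0):
  seg 1: right by d5 = 19 → (19, 0)
  seg 2: down by d2 = 1 → (19, -1)
  seg 3: left by d6 = 19/4 → (57/4, -1)
  seg 4: left by d7 = 76 → (-247/4, -1)
  seg 5: down by d8 = 153 → (-247/4, -154)
  seg 6: up by d6 = 19/4 → (-247/4, -597/4)
  seg 7: left by d1 = 15 → (-307/4, -597/4)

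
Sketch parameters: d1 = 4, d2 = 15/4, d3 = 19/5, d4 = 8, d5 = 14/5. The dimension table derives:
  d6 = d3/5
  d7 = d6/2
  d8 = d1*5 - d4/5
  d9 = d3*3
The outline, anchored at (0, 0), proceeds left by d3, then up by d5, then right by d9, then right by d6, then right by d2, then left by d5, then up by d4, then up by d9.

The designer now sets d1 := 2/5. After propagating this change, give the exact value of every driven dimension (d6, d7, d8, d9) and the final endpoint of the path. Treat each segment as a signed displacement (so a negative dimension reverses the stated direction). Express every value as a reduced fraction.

Apply edit: d1 := 2/5
  d6 = d3/5 = 19/25
  d7 = d6/2 = 19/50
  d8 = d1*5 - d4/5 = 2/5
  d9 = d3*3 = 57/5
Walk from origin (0, 0):
  seg 1: left by d3 = 19/5 → (-19/5, 0)
  seg 2: up by d5 = 14/5 → (-19/5, 14/5)
  seg 3: right by d9 = 57/5 → (38/5, 14/5)
  seg 4: right by d6 = 19/25 → (209/25, 14/5)
  seg 5: right by d2 = 15/4 → (1211/100, 14/5)
  seg 6: left by d5 = 14/5 → (931/100, 14/5)
  seg 7: up by d4 = 8 → (931/100, 54/5)
  seg 8: up by d9 = 57/5 → (931/100, 111/5)

d6 = 19/25
d7 = 19/50
d8 = 2/5
d9 = 57/5
endpoint = (931/100, 111/5)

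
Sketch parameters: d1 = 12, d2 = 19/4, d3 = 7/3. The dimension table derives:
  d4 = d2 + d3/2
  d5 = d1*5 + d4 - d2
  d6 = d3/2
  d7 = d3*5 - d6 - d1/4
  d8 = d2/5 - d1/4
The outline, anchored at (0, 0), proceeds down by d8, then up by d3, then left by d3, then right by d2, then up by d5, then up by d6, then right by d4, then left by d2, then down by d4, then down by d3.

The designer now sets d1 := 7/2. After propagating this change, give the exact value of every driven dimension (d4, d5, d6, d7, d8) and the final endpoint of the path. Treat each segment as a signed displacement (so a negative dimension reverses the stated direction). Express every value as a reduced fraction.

d4 = 71/12
d5 = 56/3
d6 = 7/6
d7 = 77/8
d8 = 3/40
endpoint = (43/12, 1661/120)

Apply edit: d1 := 7/2
  d4 = d2 + d3/2 = 71/12
  d5 = d1*5 + d4 - d2 = 56/3
  d6 = d3/2 = 7/6
  d7 = d3*5 - d6 - d1/4 = 77/8
  d8 = d2/5 - d1/4 = 3/40
Walk from origin (0, 0):
  seg 1: down by d8 = 3/40 → (0, -3/40)
  seg 2: up by d3 = 7/3 → (0, 271/120)
  seg 3: left by d3 = 7/3 → (-7/3, 271/120)
  seg 4: right by d2 = 19/4 → (29/12, 271/120)
  seg 5: up by d5 = 56/3 → (29/12, 837/40)
  seg 6: up by d6 = 7/6 → (29/12, 2651/120)
  seg 7: right by d4 = 71/12 → (25/3, 2651/120)
  seg 8: left by d2 = 19/4 → (43/12, 2651/120)
  seg 9: down by d4 = 71/12 → (43/12, 647/40)
  seg 10: down by d3 = 7/3 → (43/12, 1661/120)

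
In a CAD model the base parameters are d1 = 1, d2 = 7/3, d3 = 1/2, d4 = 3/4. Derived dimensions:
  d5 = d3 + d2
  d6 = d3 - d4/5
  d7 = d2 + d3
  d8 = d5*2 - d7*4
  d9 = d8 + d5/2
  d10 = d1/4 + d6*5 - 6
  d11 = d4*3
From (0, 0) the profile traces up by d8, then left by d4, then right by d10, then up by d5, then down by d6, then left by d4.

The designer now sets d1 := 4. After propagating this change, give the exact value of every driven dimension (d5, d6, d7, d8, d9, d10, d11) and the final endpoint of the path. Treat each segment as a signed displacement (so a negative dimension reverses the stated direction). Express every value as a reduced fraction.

d5 = 17/6
d6 = 7/20
d7 = 17/6
d8 = -17/3
d9 = -17/4
d10 = -13/4
d11 = 9/4
endpoint = (-19/4, -191/60)

Apply edit: d1 := 4
  d5 = d3 + d2 = 17/6
  d6 = d3 - d4/5 = 7/20
  d7 = d2 + d3 = 17/6
  d8 = d5*2 - d7*4 = -17/3
  d9 = d8 + d5/2 = -17/4
  d10 = d1/4 + d6*5 - 6 = -13/4
  d11 = d4*3 = 9/4
Walk from origin (0, 0):
  seg 1: up by d8 = -17/3 → (0, -17/3)
  seg 2: left by d4 = 3/4 → (-3/4, -17/3)
  seg 3: right by d10 = -13/4 → (-4, -17/3)
  seg 4: up by d5 = 17/6 → (-4, -17/6)
  seg 5: down by d6 = 7/20 → (-4, -191/60)
  seg 6: left by d4 = 3/4 → (-19/4, -191/60)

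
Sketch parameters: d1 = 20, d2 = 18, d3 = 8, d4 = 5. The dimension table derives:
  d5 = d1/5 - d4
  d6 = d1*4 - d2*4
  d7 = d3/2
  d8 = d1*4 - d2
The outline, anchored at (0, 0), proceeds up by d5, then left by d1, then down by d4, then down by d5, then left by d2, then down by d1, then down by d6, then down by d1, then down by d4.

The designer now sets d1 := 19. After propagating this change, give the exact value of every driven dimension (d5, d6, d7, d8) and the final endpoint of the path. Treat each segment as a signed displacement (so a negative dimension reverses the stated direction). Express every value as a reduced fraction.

Apply edit: d1 := 19
  d5 = d1/5 - d4 = -6/5
  d6 = d1*4 - d2*4 = 4
  d7 = d3/2 = 4
  d8 = d1*4 - d2 = 58
Walk from origin (0, 0):
  seg 1: up by d5 = -6/5 → (0, -6/5)
  seg 2: left by d1 = 19 → (-19, -6/5)
  seg 3: down by d4 = 5 → (-19, -31/5)
  seg 4: down by d5 = -6/5 → (-19, -5)
  seg 5: left by d2 = 18 → (-37, -5)
  seg 6: down by d1 = 19 → (-37, -24)
  seg 7: down by d6 = 4 → (-37, -28)
  seg 8: down by d1 = 19 → (-37, -47)
  seg 9: down by d4 = 5 → (-37, -52)

d5 = -6/5
d6 = 4
d7 = 4
d8 = 58
endpoint = (-37, -52)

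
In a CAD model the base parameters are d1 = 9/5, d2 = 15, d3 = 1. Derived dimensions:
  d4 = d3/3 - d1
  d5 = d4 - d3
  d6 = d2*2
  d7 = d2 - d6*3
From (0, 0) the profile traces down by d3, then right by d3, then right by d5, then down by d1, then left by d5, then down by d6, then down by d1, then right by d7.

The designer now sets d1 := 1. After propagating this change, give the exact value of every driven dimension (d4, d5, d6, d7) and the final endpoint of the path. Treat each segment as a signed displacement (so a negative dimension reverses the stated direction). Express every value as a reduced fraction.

d4 = -2/3
d5 = -5/3
d6 = 30
d7 = -75
endpoint = (-74, -33)

Apply edit: d1 := 1
  d4 = d3/3 - d1 = -2/3
  d5 = d4 - d3 = -5/3
  d6 = d2*2 = 30
  d7 = d2 - d6*3 = -75
Walk from origin (0, 0):
  seg 1: down by d3 = 1 → (0, -1)
  seg 2: right by d3 = 1 → (1, -1)
  seg 3: right by d5 = -5/3 → (-2/3, -1)
  seg 4: down by d1 = 1 → (-2/3, -2)
  seg 5: left by d5 = -5/3 → (1, -2)
  seg 6: down by d6 = 30 → (1, -32)
  seg 7: down by d1 = 1 → (1, -33)
  seg 8: right by d7 = -75 → (-74, -33)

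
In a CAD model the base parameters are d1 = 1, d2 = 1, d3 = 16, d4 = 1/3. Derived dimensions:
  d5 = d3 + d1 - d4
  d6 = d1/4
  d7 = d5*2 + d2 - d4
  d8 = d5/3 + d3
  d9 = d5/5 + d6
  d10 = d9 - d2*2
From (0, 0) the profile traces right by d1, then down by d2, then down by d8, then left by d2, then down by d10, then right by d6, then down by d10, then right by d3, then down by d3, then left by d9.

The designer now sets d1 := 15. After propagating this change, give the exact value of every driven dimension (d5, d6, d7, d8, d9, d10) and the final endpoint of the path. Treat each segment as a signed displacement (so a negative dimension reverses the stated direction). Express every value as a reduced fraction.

d5 = 92/3
d6 = 15/4
d7 = 62
d8 = 236/9
d9 = 593/60
d10 = 473/60
endpoint = (358/15, -5309/90)

Apply edit: d1 := 15
  d5 = d3 + d1 - d4 = 92/3
  d6 = d1/4 = 15/4
  d7 = d5*2 + d2 - d4 = 62
  d8 = d5/3 + d3 = 236/9
  d9 = d5/5 + d6 = 593/60
  d10 = d9 - d2*2 = 473/60
Walk from origin (0, 0):
  seg 1: right by d1 = 15 → (15, 0)
  seg 2: down by d2 = 1 → (15, -1)
  seg 3: down by d8 = 236/9 → (15, -245/9)
  seg 4: left by d2 = 1 → (14, -245/9)
  seg 5: down by d10 = 473/60 → (14, -6319/180)
  seg 6: right by d6 = 15/4 → (71/4, -6319/180)
  seg 7: down by d10 = 473/60 → (71/4, -3869/90)
  seg 8: right by d3 = 16 → (135/4, -3869/90)
  seg 9: down by d3 = 16 → (135/4, -5309/90)
  seg 10: left by d9 = 593/60 → (358/15, -5309/90)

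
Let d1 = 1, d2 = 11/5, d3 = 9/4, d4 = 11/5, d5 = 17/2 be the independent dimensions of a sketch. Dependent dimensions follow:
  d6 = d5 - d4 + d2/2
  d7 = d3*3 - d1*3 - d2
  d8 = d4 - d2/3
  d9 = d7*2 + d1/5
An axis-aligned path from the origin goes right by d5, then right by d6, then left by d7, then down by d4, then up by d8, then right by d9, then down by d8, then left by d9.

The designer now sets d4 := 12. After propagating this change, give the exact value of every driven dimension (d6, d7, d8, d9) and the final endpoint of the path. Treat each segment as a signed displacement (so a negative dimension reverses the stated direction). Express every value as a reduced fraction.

Apply edit: d4 := 12
  d6 = d5 - d4 + d2/2 = -12/5
  d7 = d3*3 - d1*3 - d2 = 31/20
  d8 = d4 - d2/3 = 169/15
  d9 = d7*2 + d1/5 = 33/10
Walk from origin (0, 0):
  seg 1: right by d5 = 17/2 → (17/2, 0)
  seg 2: right by d6 = -12/5 → (61/10, 0)
  seg 3: left by d7 = 31/20 → (91/20, 0)
  seg 4: down by d4 = 12 → (91/20, -12)
  seg 5: up by d8 = 169/15 → (91/20, -11/15)
  seg 6: right by d9 = 33/10 → (157/20, -11/15)
  seg 7: down by d8 = 169/15 → (157/20, -12)
  seg 8: left by d9 = 33/10 → (91/20, -12)

d6 = -12/5
d7 = 31/20
d8 = 169/15
d9 = 33/10
endpoint = (91/20, -12)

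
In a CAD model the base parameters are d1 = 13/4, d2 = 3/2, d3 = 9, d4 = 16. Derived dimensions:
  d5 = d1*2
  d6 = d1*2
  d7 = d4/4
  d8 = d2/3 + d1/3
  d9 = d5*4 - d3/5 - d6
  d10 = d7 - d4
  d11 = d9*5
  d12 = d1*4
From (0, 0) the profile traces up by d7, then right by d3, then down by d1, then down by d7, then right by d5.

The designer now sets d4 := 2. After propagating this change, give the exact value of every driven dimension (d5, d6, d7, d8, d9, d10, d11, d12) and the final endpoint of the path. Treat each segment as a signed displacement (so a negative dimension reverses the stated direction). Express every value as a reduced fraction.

d5 = 13/2
d6 = 13/2
d7 = 1/2
d8 = 19/12
d9 = 177/10
d10 = -3/2
d11 = 177/2
d12 = 13
endpoint = (31/2, -13/4)

Apply edit: d4 := 2
  d5 = d1*2 = 13/2
  d6 = d1*2 = 13/2
  d7 = d4/4 = 1/2
  d8 = d2/3 + d1/3 = 19/12
  d9 = d5*4 - d3/5 - d6 = 177/10
  d10 = d7 - d4 = -3/2
  d11 = d9*5 = 177/2
  d12 = d1*4 = 13
Walk from origin (0, 0):
  seg 1: up by d7 = 1/2 → (0, 1/2)
  seg 2: right by d3 = 9 → (9, 1/2)
  seg 3: down by d1 = 13/4 → (9, -11/4)
  seg 4: down by d7 = 1/2 → (9, -13/4)
  seg 5: right by d5 = 13/2 → (31/2, -13/4)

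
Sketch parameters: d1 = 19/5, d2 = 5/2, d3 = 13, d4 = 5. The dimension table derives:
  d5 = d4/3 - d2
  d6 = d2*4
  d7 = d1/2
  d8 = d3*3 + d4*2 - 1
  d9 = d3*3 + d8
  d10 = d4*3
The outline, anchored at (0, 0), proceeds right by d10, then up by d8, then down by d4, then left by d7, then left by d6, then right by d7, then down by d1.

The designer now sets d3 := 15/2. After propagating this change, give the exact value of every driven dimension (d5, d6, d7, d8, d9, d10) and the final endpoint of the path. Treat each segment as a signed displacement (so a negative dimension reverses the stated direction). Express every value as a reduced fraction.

Apply edit: d3 := 15/2
  d5 = d4/3 - d2 = -5/6
  d6 = d2*4 = 10
  d7 = d1/2 = 19/10
  d8 = d3*3 + d4*2 - 1 = 63/2
  d9 = d3*3 + d8 = 54
  d10 = d4*3 = 15
Walk from origin (0, 0):
  seg 1: right by d10 = 15 → (15, 0)
  seg 2: up by d8 = 63/2 → (15, 63/2)
  seg 3: down by d4 = 5 → (15, 53/2)
  seg 4: left by d7 = 19/10 → (131/10, 53/2)
  seg 5: left by d6 = 10 → (31/10, 53/2)
  seg 6: right by d7 = 19/10 → (5, 53/2)
  seg 7: down by d1 = 19/5 → (5, 227/10)

d5 = -5/6
d6 = 10
d7 = 19/10
d8 = 63/2
d9 = 54
d10 = 15
endpoint = (5, 227/10)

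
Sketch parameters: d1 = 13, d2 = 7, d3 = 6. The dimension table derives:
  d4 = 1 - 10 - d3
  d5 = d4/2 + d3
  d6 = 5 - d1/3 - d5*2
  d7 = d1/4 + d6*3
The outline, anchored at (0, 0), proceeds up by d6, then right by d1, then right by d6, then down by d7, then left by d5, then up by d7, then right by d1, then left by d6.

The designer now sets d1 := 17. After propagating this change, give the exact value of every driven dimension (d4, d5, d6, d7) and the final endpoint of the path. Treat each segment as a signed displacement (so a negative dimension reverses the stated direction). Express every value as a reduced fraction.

d4 = -15
d5 = -3/2
d6 = 7/3
d7 = 45/4
endpoint = (71/2, 7/3)

Apply edit: d1 := 17
  d4 = 1 - 10 - d3 = -15
  d5 = d4/2 + d3 = -3/2
  d6 = 5 - d1/3 - d5*2 = 7/3
  d7 = d1/4 + d6*3 = 45/4
Walk from origin (0, 0):
  seg 1: up by d6 = 7/3 → (0, 7/3)
  seg 2: right by d1 = 17 → (17, 7/3)
  seg 3: right by d6 = 7/3 → (58/3, 7/3)
  seg 4: down by d7 = 45/4 → (58/3, -107/12)
  seg 5: left by d5 = -3/2 → (125/6, -107/12)
  seg 6: up by d7 = 45/4 → (125/6, 7/3)
  seg 7: right by d1 = 17 → (227/6, 7/3)
  seg 8: left by d6 = 7/3 → (71/2, 7/3)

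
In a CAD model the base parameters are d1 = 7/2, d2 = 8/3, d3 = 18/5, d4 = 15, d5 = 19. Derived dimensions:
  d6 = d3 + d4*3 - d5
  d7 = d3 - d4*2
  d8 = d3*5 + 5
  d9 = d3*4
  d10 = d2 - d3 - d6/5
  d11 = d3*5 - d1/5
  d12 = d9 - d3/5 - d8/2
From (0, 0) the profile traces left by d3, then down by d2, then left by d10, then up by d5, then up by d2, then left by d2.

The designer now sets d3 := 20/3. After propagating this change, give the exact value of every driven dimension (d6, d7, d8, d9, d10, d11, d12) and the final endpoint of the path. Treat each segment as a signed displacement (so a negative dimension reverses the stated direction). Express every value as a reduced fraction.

d6 = 98/3
d7 = -70/3
d8 = 115/3
d9 = 80/3
d10 = -158/15
d11 = 979/30
d12 = 37/6
endpoint = (6/5, 19)

Apply edit: d3 := 20/3
  d6 = d3 + d4*3 - d5 = 98/3
  d7 = d3 - d4*2 = -70/3
  d8 = d3*5 + 5 = 115/3
  d9 = d3*4 = 80/3
  d10 = d2 - d3 - d6/5 = -158/15
  d11 = d3*5 - d1/5 = 979/30
  d12 = d9 - d3/5 - d8/2 = 37/6
Walk from origin (0, 0):
  seg 1: left by d3 = 20/3 → (-20/3, 0)
  seg 2: down by d2 = 8/3 → (-20/3, -8/3)
  seg 3: left by d10 = -158/15 → (58/15, -8/3)
  seg 4: up by d5 = 19 → (58/15, 49/3)
  seg 5: up by d2 = 8/3 → (58/15, 19)
  seg 6: left by d2 = 8/3 → (6/5, 19)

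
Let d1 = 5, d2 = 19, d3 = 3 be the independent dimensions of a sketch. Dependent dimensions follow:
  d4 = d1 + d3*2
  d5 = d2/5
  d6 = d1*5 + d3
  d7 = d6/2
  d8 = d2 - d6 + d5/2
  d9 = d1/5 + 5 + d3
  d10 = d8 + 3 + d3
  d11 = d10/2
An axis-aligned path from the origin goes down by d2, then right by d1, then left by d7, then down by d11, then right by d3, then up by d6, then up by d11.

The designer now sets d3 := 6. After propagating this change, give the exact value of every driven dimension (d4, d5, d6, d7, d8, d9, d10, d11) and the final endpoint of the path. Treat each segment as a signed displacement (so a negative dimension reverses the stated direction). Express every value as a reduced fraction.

Apply edit: d3 := 6
  d4 = d1 + d3*2 = 17
  d5 = d2/5 = 19/5
  d6 = d1*5 + d3 = 31
  d7 = d6/2 = 31/2
  d8 = d2 - d6 + d5/2 = -101/10
  d9 = d1/5 + 5 + d3 = 12
  d10 = d8 + 3 + d3 = -11/10
  d11 = d10/2 = -11/20
Walk from origin (0, 0):
  seg 1: down by d2 = 19 → (0, -19)
  seg 2: right by d1 = 5 → (5, -19)
  seg 3: left by d7 = 31/2 → (-21/2, -19)
  seg 4: down by d11 = -11/20 → (-21/2, -369/20)
  seg 5: right by d3 = 6 → (-9/2, -369/20)
  seg 6: up by d6 = 31 → (-9/2, 251/20)
  seg 7: up by d11 = -11/20 → (-9/2, 12)

d4 = 17
d5 = 19/5
d6 = 31
d7 = 31/2
d8 = -101/10
d9 = 12
d10 = -11/10
d11 = -11/20
endpoint = (-9/2, 12)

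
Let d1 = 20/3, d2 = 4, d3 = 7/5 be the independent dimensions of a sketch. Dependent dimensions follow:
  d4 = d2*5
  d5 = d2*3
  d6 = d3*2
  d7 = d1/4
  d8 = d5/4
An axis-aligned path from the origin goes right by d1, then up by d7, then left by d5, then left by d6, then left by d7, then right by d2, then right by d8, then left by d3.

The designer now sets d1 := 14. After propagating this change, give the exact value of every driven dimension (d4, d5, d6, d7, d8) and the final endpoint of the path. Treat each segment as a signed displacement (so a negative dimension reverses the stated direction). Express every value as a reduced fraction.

Apply edit: d1 := 14
  d4 = d2*5 = 20
  d5 = d2*3 = 12
  d6 = d3*2 = 14/5
  d7 = d1/4 = 7/2
  d8 = d5/4 = 3
Walk from origin (0, 0):
  seg 1: right by d1 = 14 → (14, 0)
  seg 2: up by d7 = 7/2 → (14, 7/2)
  seg 3: left by d5 = 12 → (2, 7/2)
  seg 4: left by d6 = 14/5 → (-4/5, 7/2)
  seg 5: left by d7 = 7/2 → (-43/10, 7/2)
  seg 6: right by d2 = 4 → (-3/10, 7/2)
  seg 7: right by d8 = 3 → (27/10, 7/2)
  seg 8: left by d3 = 7/5 → (13/10, 7/2)

d4 = 20
d5 = 12
d6 = 14/5
d7 = 7/2
d8 = 3
endpoint = (13/10, 7/2)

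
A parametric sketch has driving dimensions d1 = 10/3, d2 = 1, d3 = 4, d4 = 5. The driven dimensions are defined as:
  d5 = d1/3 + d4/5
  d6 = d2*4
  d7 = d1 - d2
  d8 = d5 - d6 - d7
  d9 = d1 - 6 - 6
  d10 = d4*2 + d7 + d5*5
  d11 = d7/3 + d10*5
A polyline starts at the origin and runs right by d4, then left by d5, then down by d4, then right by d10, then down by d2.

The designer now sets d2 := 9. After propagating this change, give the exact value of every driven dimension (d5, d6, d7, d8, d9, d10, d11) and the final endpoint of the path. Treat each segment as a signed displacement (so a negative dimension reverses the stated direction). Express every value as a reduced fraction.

Apply edit: d2 := 9
  d5 = d1/3 + d4/5 = 19/9
  d6 = d2*4 = 36
  d7 = d1 - d2 = -17/3
  d8 = d5 - d6 - d7 = -254/9
  d9 = d1 - 6 - 6 = -26/3
  d10 = d4*2 + d7 + d5*5 = 134/9
  d11 = d7/3 + d10*5 = 653/9
Walk from origin (0, 0):
  seg 1: right by d4 = 5 → (5, 0)
  seg 2: left by d5 = 19/9 → (26/9, 0)
  seg 3: down by d4 = 5 → (26/9, -5)
  seg 4: right by d10 = 134/9 → (160/9, -5)
  seg 5: down by d2 = 9 → (160/9, -14)

d5 = 19/9
d6 = 36
d7 = -17/3
d8 = -254/9
d9 = -26/3
d10 = 134/9
d11 = 653/9
endpoint = (160/9, -14)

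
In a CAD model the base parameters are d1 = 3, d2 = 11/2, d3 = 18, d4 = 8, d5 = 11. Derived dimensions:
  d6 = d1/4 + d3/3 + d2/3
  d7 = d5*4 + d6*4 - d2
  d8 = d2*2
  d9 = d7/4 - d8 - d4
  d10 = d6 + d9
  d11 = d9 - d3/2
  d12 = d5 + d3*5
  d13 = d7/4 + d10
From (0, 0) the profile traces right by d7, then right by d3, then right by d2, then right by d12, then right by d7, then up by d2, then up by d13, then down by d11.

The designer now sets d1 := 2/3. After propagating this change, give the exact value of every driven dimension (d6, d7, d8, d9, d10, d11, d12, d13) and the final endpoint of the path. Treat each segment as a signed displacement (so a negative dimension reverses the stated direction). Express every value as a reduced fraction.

Apply edit: d1 := 2/3
  d6 = d1/4 + d3/3 + d2/3 = 8
  d7 = d5*4 + d6*4 - d2 = 141/2
  d8 = d2*2 = 11
  d9 = d7/4 - d8 - d4 = -11/8
  d10 = d6 + d9 = 53/8
  d11 = d9 - d3/2 = -83/8
  d12 = d5 + d3*5 = 101
  d13 = d7/4 + d10 = 97/4
Walk from origin (0, 0):
  seg 1: right by d7 = 141/2 → (141/2, 0)
  seg 2: right by d3 = 18 → (177/2, 0)
  seg 3: right by d2 = 11/2 → (94, 0)
  seg 4: right by d12 = 101 → (195, 0)
  seg 5: right by d7 = 141/2 → (531/2, 0)
  seg 6: up by d2 = 11/2 → (531/2, 11/2)
  seg 7: up by d13 = 97/4 → (531/2, 119/4)
  seg 8: down by d11 = -83/8 → (531/2, 321/8)

d6 = 8
d7 = 141/2
d8 = 11
d9 = -11/8
d10 = 53/8
d11 = -83/8
d12 = 101
d13 = 97/4
endpoint = (531/2, 321/8)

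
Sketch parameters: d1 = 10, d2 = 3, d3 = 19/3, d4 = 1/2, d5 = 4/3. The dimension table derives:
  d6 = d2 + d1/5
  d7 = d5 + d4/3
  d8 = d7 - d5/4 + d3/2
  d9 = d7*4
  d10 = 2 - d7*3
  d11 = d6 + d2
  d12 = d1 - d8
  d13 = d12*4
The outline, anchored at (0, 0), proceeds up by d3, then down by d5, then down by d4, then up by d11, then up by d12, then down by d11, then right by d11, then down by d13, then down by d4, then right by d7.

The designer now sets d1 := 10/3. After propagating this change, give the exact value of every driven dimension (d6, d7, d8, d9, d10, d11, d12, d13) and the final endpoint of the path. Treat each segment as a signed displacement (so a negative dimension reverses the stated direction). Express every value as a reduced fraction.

d6 = 11/3
d7 = 3/2
d8 = 13/3
d9 = 6
d10 = -5/2
d11 = 20/3
d12 = -1
d13 = -4
endpoint = (49/6, 7)

Apply edit: d1 := 10/3
  d6 = d2 + d1/5 = 11/3
  d7 = d5 + d4/3 = 3/2
  d8 = d7 - d5/4 + d3/2 = 13/3
  d9 = d7*4 = 6
  d10 = 2 - d7*3 = -5/2
  d11 = d6 + d2 = 20/3
  d12 = d1 - d8 = -1
  d13 = d12*4 = -4
Walk from origin (0, 0):
  seg 1: up by d3 = 19/3 → (0, 19/3)
  seg 2: down by d5 = 4/3 → (0, 5)
  seg 3: down by d4 = 1/2 → (0, 9/2)
  seg 4: up by d11 = 20/3 → (0, 67/6)
  seg 5: up by d12 = -1 → (0, 61/6)
  seg 6: down by d11 = 20/3 → (0, 7/2)
  seg 7: right by d11 = 20/3 → (20/3, 7/2)
  seg 8: down by d13 = -4 → (20/3, 15/2)
  seg 9: down by d4 = 1/2 → (20/3, 7)
  seg 10: right by d7 = 3/2 → (49/6, 7)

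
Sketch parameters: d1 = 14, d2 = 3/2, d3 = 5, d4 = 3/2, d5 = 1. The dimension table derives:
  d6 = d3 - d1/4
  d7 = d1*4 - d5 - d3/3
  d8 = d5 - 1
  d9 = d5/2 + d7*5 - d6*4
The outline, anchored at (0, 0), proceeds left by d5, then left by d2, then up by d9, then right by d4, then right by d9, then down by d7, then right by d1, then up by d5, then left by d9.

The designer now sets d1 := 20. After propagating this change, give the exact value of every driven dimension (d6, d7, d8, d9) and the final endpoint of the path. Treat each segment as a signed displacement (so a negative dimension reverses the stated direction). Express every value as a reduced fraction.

d6 = 0
d7 = 232/3
d8 = 0
d9 = 2323/6
endpoint = (19, 1865/6)

Apply edit: d1 := 20
  d6 = d3 - d1/4 = 0
  d7 = d1*4 - d5 - d3/3 = 232/3
  d8 = d5 - 1 = 0
  d9 = d5/2 + d7*5 - d6*4 = 2323/6
Walk from origin (0, 0):
  seg 1: left by d5 = 1 → (-1, 0)
  seg 2: left by d2 = 3/2 → (-5/2, 0)
  seg 3: up by d9 = 2323/6 → (-5/2, 2323/6)
  seg 4: right by d4 = 3/2 → (-1, 2323/6)
  seg 5: right by d9 = 2323/6 → (2317/6, 2323/6)
  seg 6: down by d7 = 232/3 → (2317/6, 1859/6)
  seg 7: right by d1 = 20 → (2437/6, 1859/6)
  seg 8: up by d5 = 1 → (2437/6, 1865/6)
  seg 9: left by d9 = 2323/6 → (19, 1865/6)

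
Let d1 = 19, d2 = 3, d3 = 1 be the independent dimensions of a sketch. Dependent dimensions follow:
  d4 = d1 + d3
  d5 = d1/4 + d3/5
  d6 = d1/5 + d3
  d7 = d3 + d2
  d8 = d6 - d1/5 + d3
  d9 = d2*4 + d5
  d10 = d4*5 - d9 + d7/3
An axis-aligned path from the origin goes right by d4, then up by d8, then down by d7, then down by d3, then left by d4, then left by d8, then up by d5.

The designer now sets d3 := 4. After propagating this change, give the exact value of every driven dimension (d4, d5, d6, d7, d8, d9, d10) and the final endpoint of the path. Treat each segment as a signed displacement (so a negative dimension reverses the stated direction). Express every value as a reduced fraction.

d4 = 23
d5 = 111/20
d6 = 39/5
d7 = 7
d8 = 8
d9 = 351/20
d10 = 5987/60
endpoint = (-8, 51/20)

Apply edit: d3 := 4
  d4 = d1 + d3 = 23
  d5 = d1/4 + d3/5 = 111/20
  d6 = d1/5 + d3 = 39/5
  d7 = d3 + d2 = 7
  d8 = d6 - d1/5 + d3 = 8
  d9 = d2*4 + d5 = 351/20
  d10 = d4*5 - d9 + d7/3 = 5987/60
Walk from origin (0, 0):
  seg 1: right by d4 = 23 → (23, 0)
  seg 2: up by d8 = 8 → (23, 8)
  seg 3: down by d7 = 7 → (23, 1)
  seg 4: down by d3 = 4 → (23, -3)
  seg 5: left by d4 = 23 → (0, -3)
  seg 6: left by d8 = 8 → (-8, -3)
  seg 7: up by d5 = 111/20 → (-8, 51/20)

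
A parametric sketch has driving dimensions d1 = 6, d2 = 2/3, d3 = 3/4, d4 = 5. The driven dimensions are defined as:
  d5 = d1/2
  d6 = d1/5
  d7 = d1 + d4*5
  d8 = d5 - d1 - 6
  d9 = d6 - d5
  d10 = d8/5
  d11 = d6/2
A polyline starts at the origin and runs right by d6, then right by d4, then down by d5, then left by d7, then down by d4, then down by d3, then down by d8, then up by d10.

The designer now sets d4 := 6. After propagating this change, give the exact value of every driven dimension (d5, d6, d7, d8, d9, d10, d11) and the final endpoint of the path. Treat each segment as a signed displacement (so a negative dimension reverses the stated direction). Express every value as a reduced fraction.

d5 = 3
d6 = 6/5
d7 = 36
d8 = -9
d9 = -9/5
d10 = -9/5
d11 = 3/5
endpoint = (-144/5, -51/20)

Apply edit: d4 := 6
  d5 = d1/2 = 3
  d6 = d1/5 = 6/5
  d7 = d1 + d4*5 = 36
  d8 = d5 - d1 - 6 = -9
  d9 = d6 - d5 = -9/5
  d10 = d8/5 = -9/5
  d11 = d6/2 = 3/5
Walk from origin (0, 0):
  seg 1: right by d6 = 6/5 → (6/5, 0)
  seg 2: right by d4 = 6 → (36/5, 0)
  seg 3: down by d5 = 3 → (36/5, -3)
  seg 4: left by d7 = 36 → (-144/5, -3)
  seg 5: down by d4 = 6 → (-144/5, -9)
  seg 6: down by d3 = 3/4 → (-144/5, -39/4)
  seg 7: down by d8 = -9 → (-144/5, -3/4)
  seg 8: up by d10 = -9/5 → (-144/5, -51/20)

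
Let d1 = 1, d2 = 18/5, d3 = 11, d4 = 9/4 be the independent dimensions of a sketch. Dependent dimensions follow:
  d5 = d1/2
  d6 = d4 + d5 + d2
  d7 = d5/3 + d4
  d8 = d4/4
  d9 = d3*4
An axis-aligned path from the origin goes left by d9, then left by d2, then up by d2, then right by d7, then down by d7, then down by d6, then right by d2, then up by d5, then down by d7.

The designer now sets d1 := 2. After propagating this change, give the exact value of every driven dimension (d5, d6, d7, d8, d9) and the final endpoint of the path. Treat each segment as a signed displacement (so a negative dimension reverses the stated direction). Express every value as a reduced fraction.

Apply edit: d1 := 2
  d5 = d1/2 = 1
  d6 = d4 + d5 + d2 = 137/20
  d7 = d5/3 + d4 = 31/12
  d8 = d4/4 = 9/16
  d9 = d3*4 = 44
Walk from origin (0, 0):
  seg 1: left by d9 = 44 → (-44, 0)
  seg 2: left by d2 = 18/5 → (-238/5, 0)
  seg 3: up by d2 = 18/5 → (-238/5, 18/5)
  seg 4: right by d7 = 31/12 → (-2701/60, 18/5)
  seg 5: down by d7 = 31/12 → (-2701/60, 61/60)
  seg 6: down by d6 = 137/20 → (-2701/60, -35/6)
  seg 7: right by d2 = 18/5 → (-497/12, -35/6)
  seg 8: up by d5 = 1 → (-497/12, -29/6)
  seg 9: down by d7 = 31/12 → (-497/12, -89/12)

d5 = 1
d6 = 137/20
d7 = 31/12
d8 = 9/16
d9 = 44
endpoint = (-497/12, -89/12)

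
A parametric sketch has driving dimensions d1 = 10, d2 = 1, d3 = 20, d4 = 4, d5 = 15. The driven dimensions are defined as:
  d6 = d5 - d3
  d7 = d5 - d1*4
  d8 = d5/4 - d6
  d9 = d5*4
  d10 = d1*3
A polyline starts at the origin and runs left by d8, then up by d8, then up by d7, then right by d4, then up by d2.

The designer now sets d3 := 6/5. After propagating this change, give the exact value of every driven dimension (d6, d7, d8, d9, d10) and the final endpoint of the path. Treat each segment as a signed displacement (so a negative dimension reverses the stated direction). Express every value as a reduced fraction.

d6 = 69/5
d7 = -25
d8 = -201/20
d9 = 60
d10 = 30
endpoint = (281/20, -681/20)

Apply edit: d3 := 6/5
  d6 = d5 - d3 = 69/5
  d7 = d5 - d1*4 = -25
  d8 = d5/4 - d6 = -201/20
  d9 = d5*4 = 60
  d10 = d1*3 = 30
Walk from origin (0, 0):
  seg 1: left by d8 = -201/20 → (201/20, 0)
  seg 2: up by d8 = -201/20 → (201/20, -201/20)
  seg 3: up by d7 = -25 → (201/20, -701/20)
  seg 4: right by d4 = 4 → (281/20, -701/20)
  seg 5: up by d2 = 1 → (281/20, -681/20)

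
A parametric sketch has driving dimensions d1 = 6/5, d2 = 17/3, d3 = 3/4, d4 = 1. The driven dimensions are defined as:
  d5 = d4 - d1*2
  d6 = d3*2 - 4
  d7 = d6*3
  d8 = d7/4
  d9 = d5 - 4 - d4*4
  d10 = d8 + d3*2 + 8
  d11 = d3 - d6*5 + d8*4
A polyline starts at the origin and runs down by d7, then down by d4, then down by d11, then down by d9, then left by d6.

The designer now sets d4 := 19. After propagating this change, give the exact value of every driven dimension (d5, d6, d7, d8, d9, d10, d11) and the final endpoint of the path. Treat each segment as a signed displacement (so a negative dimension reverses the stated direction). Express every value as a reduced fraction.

Apply edit: d4 := 19
  d5 = d4 - d1*2 = 83/5
  d6 = d3*2 - 4 = -5/2
  d7 = d6*3 = -15/2
  d8 = d7/4 = -15/8
  d9 = d5 - 4 - d4*4 = -317/5
  d10 = d8 + d3*2 + 8 = 61/8
  d11 = d3 - d6*5 + d8*4 = 23/4
Walk from origin (0, 0):
  seg 1: down by d7 = -15/2 → (0, 15/2)
  seg 2: down by d4 = 19 → (0, -23/2)
  seg 3: down by d11 = 23/4 → (0, -69/4)
  seg 4: down by d9 = -317/5 → (0, 923/20)
  seg 5: left by d6 = -5/2 → (5/2, 923/20)

d5 = 83/5
d6 = -5/2
d7 = -15/2
d8 = -15/8
d9 = -317/5
d10 = 61/8
d11 = 23/4
endpoint = (5/2, 923/20)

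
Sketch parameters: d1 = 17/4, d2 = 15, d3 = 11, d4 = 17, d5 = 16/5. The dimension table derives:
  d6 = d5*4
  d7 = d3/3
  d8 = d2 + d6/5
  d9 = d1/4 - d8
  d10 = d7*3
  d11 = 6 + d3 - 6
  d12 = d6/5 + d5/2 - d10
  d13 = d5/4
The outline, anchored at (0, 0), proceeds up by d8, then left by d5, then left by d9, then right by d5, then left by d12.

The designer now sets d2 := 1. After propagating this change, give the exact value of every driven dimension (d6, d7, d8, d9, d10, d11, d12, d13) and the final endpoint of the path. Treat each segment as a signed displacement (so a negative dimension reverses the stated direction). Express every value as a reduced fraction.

Apply edit: d2 := 1
  d6 = d5*4 = 64/5
  d7 = d3/3 = 11/3
  d8 = d2 + d6/5 = 89/25
  d9 = d1/4 - d8 = -999/400
  d10 = d7*3 = 11
  d11 = 6 + d3 - 6 = 11
  d12 = d6/5 + d5/2 - d10 = -171/25
  d13 = d5/4 = 4/5
Walk from origin (0, 0):
  seg 1: up by d8 = 89/25 → (0, 89/25)
  seg 2: left by d5 = 16/5 → (-16/5, 89/25)
  seg 3: left by d9 = -999/400 → (-281/400, 89/25)
  seg 4: right by d5 = 16/5 → (999/400, 89/25)
  seg 5: left by d12 = -171/25 → (747/80, 89/25)

d6 = 64/5
d7 = 11/3
d8 = 89/25
d9 = -999/400
d10 = 11
d11 = 11
d12 = -171/25
d13 = 4/5
endpoint = (747/80, 89/25)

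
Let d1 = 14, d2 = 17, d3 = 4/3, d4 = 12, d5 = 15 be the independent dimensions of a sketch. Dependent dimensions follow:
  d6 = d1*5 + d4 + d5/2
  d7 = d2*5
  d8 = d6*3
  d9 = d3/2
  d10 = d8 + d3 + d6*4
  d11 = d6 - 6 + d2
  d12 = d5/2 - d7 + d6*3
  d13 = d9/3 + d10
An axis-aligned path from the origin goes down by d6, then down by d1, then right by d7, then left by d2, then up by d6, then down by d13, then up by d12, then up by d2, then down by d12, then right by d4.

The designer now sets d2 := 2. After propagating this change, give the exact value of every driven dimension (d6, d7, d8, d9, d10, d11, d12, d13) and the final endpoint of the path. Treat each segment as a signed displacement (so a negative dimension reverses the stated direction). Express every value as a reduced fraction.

Apply edit: d2 := 2
  d6 = d1*5 + d4 + d5/2 = 179/2
  d7 = d2*5 = 10
  d8 = d6*3 = 537/2
  d9 = d3/2 = 2/3
  d10 = d8 + d3 + d6*4 = 3767/6
  d11 = d6 - 6 + d2 = 171/2
  d12 = d5/2 - d7 + d6*3 = 266
  d13 = d9/3 + d10 = 11305/18
Walk from origin (0, 0):
  seg 1: down by d6 = 179/2 → (0, -179/2)
  seg 2: down by d1 = 14 → (0, -207/2)
  seg 3: right by d7 = 10 → (10, -207/2)
  seg 4: left by d2 = 2 → (8, -207/2)
  seg 5: up by d6 = 179/2 → (8, -14)
  seg 6: down by d13 = 11305/18 → (8, -11557/18)
  seg 7: up by d12 = 266 → (8, -6769/18)
  seg 8: up by d2 = 2 → (8, -6733/18)
  seg 9: down by d12 = 266 → (8, -11521/18)
  seg 10: right by d4 = 12 → (20, -11521/18)

d6 = 179/2
d7 = 10
d8 = 537/2
d9 = 2/3
d10 = 3767/6
d11 = 171/2
d12 = 266
d13 = 11305/18
endpoint = (20, -11521/18)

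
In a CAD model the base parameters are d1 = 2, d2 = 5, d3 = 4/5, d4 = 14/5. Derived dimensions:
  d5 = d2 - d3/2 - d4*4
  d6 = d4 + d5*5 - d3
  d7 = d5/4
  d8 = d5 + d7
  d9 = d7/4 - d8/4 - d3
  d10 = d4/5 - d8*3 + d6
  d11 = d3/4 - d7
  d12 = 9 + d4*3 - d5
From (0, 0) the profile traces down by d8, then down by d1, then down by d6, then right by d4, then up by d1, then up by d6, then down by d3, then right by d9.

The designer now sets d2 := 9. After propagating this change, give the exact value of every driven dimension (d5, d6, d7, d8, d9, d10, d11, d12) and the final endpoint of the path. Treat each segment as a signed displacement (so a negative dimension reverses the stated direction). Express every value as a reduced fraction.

d5 = -13/5
d6 = -11
d7 = -13/20
d8 = -13/4
d9 = -3/20
d10 = -69/100
d11 = 17/20
d12 = 20
endpoint = (53/20, 49/20)

Apply edit: d2 := 9
  d5 = d2 - d3/2 - d4*4 = -13/5
  d6 = d4 + d5*5 - d3 = -11
  d7 = d5/4 = -13/20
  d8 = d5 + d7 = -13/4
  d9 = d7/4 - d8/4 - d3 = -3/20
  d10 = d4/5 - d8*3 + d6 = -69/100
  d11 = d3/4 - d7 = 17/20
  d12 = 9 + d4*3 - d5 = 20
Walk from origin (0, 0):
  seg 1: down by d8 = -13/4 → (0, 13/4)
  seg 2: down by d1 = 2 → (0, 5/4)
  seg 3: down by d6 = -11 → (0, 49/4)
  seg 4: right by d4 = 14/5 → (14/5, 49/4)
  seg 5: up by d1 = 2 → (14/5, 57/4)
  seg 6: up by d6 = -11 → (14/5, 13/4)
  seg 7: down by d3 = 4/5 → (14/5, 49/20)
  seg 8: right by d9 = -3/20 → (53/20, 49/20)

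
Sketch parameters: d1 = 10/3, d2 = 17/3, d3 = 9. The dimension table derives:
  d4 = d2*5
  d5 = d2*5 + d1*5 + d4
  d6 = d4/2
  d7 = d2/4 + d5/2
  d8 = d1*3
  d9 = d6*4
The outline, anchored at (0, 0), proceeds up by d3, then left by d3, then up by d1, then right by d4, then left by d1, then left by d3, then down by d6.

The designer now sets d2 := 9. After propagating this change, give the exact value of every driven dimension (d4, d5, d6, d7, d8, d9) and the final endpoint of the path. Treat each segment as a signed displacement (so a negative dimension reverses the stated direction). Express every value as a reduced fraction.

Apply edit: d2 := 9
  d4 = d2*5 = 45
  d5 = d2*5 + d1*5 + d4 = 320/3
  d6 = d4/2 = 45/2
  d7 = d2/4 + d5/2 = 667/12
  d8 = d1*3 = 10
  d9 = d6*4 = 90
Walk from origin (0, 0):
  seg 1: up by d3 = 9 → (0, 9)
  seg 2: left by d3 = 9 → (-9, 9)
  seg 3: up by d1 = 10/3 → (-9, 37/3)
  seg 4: right by d4 = 45 → (36, 37/3)
  seg 5: left by d1 = 10/3 → (98/3, 37/3)
  seg 6: left by d3 = 9 → (71/3, 37/3)
  seg 7: down by d6 = 45/2 → (71/3, -61/6)

d4 = 45
d5 = 320/3
d6 = 45/2
d7 = 667/12
d8 = 10
d9 = 90
endpoint = (71/3, -61/6)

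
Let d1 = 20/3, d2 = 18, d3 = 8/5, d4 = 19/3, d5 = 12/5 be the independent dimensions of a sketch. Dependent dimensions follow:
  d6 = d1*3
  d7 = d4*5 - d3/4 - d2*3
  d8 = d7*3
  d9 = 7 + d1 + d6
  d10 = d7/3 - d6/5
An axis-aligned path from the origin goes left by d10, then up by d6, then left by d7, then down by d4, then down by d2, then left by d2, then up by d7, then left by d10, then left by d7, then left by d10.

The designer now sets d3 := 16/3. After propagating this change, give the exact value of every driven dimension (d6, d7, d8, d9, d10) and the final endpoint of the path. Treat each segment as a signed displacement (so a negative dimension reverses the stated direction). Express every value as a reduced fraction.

d6 = 20
d7 = -71/3
d8 = -71
d9 = 101/3
d10 = -107/9
endpoint = (65, -28)

Apply edit: d3 := 16/3
  d6 = d1*3 = 20
  d7 = d4*5 - d3/4 - d2*3 = -71/3
  d8 = d7*3 = -71
  d9 = 7 + d1 + d6 = 101/3
  d10 = d7/3 - d6/5 = -107/9
Walk from origin (0, 0):
  seg 1: left by d10 = -107/9 → (107/9, 0)
  seg 2: up by d6 = 20 → (107/9, 20)
  seg 3: left by d7 = -71/3 → (320/9, 20)
  seg 4: down by d4 = 19/3 → (320/9, 41/3)
  seg 5: down by d2 = 18 → (320/9, -13/3)
  seg 6: left by d2 = 18 → (158/9, -13/3)
  seg 7: up by d7 = -71/3 → (158/9, -28)
  seg 8: left by d10 = -107/9 → (265/9, -28)
  seg 9: left by d7 = -71/3 → (478/9, -28)
  seg 10: left by d10 = -107/9 → (65, -28)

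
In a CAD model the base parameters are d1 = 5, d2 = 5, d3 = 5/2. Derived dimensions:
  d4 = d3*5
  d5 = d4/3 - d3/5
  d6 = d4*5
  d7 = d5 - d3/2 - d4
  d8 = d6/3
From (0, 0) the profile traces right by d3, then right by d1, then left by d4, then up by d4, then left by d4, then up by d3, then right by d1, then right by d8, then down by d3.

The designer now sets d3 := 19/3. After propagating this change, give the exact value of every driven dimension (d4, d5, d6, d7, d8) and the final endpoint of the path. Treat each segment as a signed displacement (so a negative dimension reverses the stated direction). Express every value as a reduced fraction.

Apply edit: d3 := 19/3
  d4 = d3*5 = 95/3
  d5 = d4/3 - d3/5 = 418/45
  d6 = d4*5 = 475/3
  d7 = d5 - d3/2 - d4 = -2299/90
  d8 = d6/3 = 475/9
Walk from origin (0, 0):
  seg 1: right by d3 = 19/3 → (19/3, 0)
  seg 2: right by d1 = 5 → (34/3, 0)
  seg 3: left by d4 = 95/3 → (-61/3, 0)
  seg 4: up by d4 = 95/3 → (-61/3, 95/3)
  seg 5: left by d4 = 95/3 → (-52, 95/3)
  seg 6: up by d3 = 19/3 → (-52, 38)
  seg 7: right by d1 = 5 → (-47, 38)
  seg 8: right by d8 = 475/9 → (52/9, 38)
  seg 9: down by d3 = 19/3 → (52/9, 95/3)

d4 = 95/3
d5 = 418/45
d6 = 475/3
d7 = -2299/90
d8 = 475/9
endpoint = (52/9, 95/3)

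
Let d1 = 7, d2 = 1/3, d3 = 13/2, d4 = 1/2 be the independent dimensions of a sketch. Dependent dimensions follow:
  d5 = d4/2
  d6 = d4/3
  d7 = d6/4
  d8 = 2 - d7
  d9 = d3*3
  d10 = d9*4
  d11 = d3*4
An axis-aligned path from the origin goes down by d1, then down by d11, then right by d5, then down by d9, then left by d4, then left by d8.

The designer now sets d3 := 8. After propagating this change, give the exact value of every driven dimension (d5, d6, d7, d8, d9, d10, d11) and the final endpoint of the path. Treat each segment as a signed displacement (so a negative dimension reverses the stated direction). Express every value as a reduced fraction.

Apply edit: d3 := 8
  d5 = d4/2 = 1/4
  d6 = d4/3 = 1/6
  d7 = d6/4 = 1/24
  d8 = 2 - d7 = 47/24
  d9 = d3*3 = 24
  d10 = d9*4 = 96
  d11 = d3*4 = 32
Walk from origin (0, 0):
  seg 1: down by d1 = 7 → (0, -7)
  seg 2: down by d11 = 32 → (0, -39)
  seg 3: right by d5 = 1/4 → (1/4, -39)
  seg 4: down by d9 = 24 → (1/4, -63)
  seg 5: left by d4 = 1/2 → (-1/4, -63)
  seg 6: left by d8 = 47/24 → (-53/24, -63)

d5 = 1/4
d6 = 1/6
d7 = 1/24
d8 = 47/24
d9 = 24
d10 = 96
d11 = 32
endpoint = (-53/24, -63)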